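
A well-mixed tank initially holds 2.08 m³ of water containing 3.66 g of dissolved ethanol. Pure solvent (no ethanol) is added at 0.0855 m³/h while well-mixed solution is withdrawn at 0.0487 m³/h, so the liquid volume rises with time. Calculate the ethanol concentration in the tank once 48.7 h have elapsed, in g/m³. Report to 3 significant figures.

Let m(t) be the amount of ethanol. Volume: V(t) = V₀ + (Q_in − Q_out) t = 2.08 + 0.036800 t; V(48.7) = 3.8722 m³.
Solute balance: dm/dt = 0 − Q_out C = −Q_out m/V(t).
dm/m = −Q_out dt/(V₀ + 0.036800 t); integrating gives ln(m/m₀) = −(Q_out/(Q_in−Q_out)) ln(V/V₀).
m = m₀ (V₀/V)^(Q_out/(Q_in−Q_out)) = 3.66 × (2.08/3.8722)^(1.3234) = 1.6081 g.
C = m/V = 1.6081/3.8722 = 0.41530 g/m³.

0.415 g/m³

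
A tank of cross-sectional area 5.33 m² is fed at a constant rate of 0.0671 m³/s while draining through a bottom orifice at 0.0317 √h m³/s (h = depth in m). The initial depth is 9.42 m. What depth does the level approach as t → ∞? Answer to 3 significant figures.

4.48 m

Level balance: A dh/dt = 0.0671 − 0.0317 √h. Setting dh/dt = 0:
Q_in = 0.0317 √h_ss ⇒ √h_ss = 0.0671/0.0317 = 2.1167.
h_ss = 2.1167² = 4.4805 m. (Since h₀ = 9.42 m > h_ss, the level will fall toward this value.)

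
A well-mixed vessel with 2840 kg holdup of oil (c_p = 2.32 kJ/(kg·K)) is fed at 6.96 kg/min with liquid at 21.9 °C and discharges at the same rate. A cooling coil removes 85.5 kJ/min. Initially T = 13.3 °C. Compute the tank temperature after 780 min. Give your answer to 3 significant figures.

Unsteady energy balance on the tank contents: M c_p dT/dt = ṁ c_p (T_in − T) − 85.5.
τ = M/ṁ = 408.05 min; T_ss = T_in − Q̇/(ṁ c_p) = 21.9 − 85.5/(6.96·2.32) = 16.605 °C.
Integrating: T(t) = T_ss + (T₀ − T_ss) e^(−t/τ).
T(780) = 16.605 + (-3.3050)·e^(−780/408.05) = 16.605 + (-3.3050)·0.14785 = 16.116 °C.

16.1 °C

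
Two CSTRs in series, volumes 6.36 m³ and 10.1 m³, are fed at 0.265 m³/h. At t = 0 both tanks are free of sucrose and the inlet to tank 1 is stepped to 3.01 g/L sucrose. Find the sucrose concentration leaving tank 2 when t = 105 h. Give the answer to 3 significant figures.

Species balance on tank i: dCᵢ/dt = (Cᵢ₋₁ − Cᵢ)/τᵢ with τᵢ = Vᵢ/Q.
τ₁ = 6.36/0.265 = 24.000 h; τ₂ = 10.1/0.265 = 38.113 h.
Solving the cascade with C₁(0)=C₂(0)=0 gives C₂(t) = C_in[1 − (τ₁ e^(−t/τ₁) − τ₂ e^(−t/τ₂))/(τ₁ − τ₂)].
At t = 105: e^(−t/τ₁) = 0.012588, e^(−t/τ₂) = 0.063612.
C₂ = 3.01·[1 − (24.000·0.012588 − 38.113·0.063612)/(-14.113)] = 3.01·0.84962 = 2.5574 g/L.

2.56 g/L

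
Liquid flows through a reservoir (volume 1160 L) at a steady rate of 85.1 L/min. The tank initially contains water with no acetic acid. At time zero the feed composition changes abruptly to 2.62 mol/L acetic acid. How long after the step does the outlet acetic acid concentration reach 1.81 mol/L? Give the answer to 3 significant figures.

Transient balance on the dissolved component: V dC/dt = Q(C_in − C), so τ = V/Q = 13.631 min.
C(t) = C_in + (C₀ − C_in) e^(−t/τ). Set C = 1.81 and solve for t:
e^(−t/τ) = (C − C_in)/(C₀ − C_in) = (1.81 − 2.62)/(0 − 2.62) = 0.30916
t = −τ ln(…) = 13.631 × 1.1739 = 16.001 min.

16.0 min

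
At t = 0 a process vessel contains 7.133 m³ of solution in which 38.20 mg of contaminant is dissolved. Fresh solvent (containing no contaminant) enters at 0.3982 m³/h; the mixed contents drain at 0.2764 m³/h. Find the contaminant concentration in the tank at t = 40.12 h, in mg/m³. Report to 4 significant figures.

0.9725 mg/m³

Total volume: dV/dt = Q_in − Q_out = 0.121800 m³/h, so V(t) = 7.133 + 0.121800 t and V(40.12) = 12.0196 m³.
No contaminant enters, so dm/dt = −Q_out · (m/V).
Separate: dm/m = −Q_out dt/V(t) ⇒ ln(m/m₀) = −(Q_out/(Q_in−Q_out)) ln(V/V₀).
m = m₀ (V₀/V)^(Q_out/(Q_in−Q_out)) = 38.20 × (7.133/12.0196)^(2.26929) = 11.6896 mg.
C = m/V = 11.6896/12.0196 = 0.972544 mg/m³.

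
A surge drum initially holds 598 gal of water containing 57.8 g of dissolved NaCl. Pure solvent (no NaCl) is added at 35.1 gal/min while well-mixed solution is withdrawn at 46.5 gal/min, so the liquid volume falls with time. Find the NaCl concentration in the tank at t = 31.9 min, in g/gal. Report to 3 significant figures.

Let m(t) be the amount of NaCl. Volume: V(t) = V₀ + (Q_in − Q_out) t = 598 − 11.400 t; V(31.9) = 234.34 gal.
Species balance (pure solvent in): dm/dt = −Q_out · m/V(t).
dm/m = −Q_out dt/(V₀ − 11.400 t); integrating gives ln(m/m₀) = −(Q_out/(Q_in−Q_out)) ln(V/V₀).
m = m₀ (V₀/V)^(Q_out/(Q_in−Q_out)) = 57.8 × (598/234.34)^(-4.0789) = 1.2659 g.
C = m/V = 1.2659/234.34 = 0.0054018 g/gal.

0.00540 g/gal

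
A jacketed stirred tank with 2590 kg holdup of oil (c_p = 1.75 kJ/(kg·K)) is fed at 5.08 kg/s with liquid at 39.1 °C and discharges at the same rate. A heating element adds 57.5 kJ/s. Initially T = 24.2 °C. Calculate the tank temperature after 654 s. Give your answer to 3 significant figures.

39.6 °C

M c_p dT/dt = ṁ c_p (T_in − T) + Q̇.
Rearrange: dT/dt = (T_ss − T)/τ with τ = M/ṁ = 509.84 s and T_ss = T_in + Q̇/(ṁ c_p) = 45.568 °C.
Solution: T(t) = T_ss + (T₀ − T_ss) e^(−t/τ).
T(654) = 45.568 + (-21.368)·e^(−654/509.84) = 45.568 + (-21.368)·0.27727 = 39.643 °C.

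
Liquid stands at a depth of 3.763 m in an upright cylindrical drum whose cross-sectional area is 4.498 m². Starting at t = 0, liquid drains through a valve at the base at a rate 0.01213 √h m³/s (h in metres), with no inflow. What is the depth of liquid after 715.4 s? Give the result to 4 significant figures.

Mass balance (ρ constant): A dh/dt = −0.01213 √h.
∫ h^(−1/2) dh = −(0.01213/A) ∫ dt, giving 2√h = 2√h₀ − (0.01213/A) t.
√h = √3.763 − 0.01213·715.4/(2·4.498) = 1.93985 − 0.964629 = 0.975216.
h = 0.975216² = 0.951047 m.

0.9510 m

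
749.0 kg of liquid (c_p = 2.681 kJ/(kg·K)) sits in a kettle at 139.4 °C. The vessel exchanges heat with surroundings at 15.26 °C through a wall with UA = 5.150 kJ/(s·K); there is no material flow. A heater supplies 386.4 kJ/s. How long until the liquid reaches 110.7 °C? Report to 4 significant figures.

Lumped-capacitance energy balance: M c_p dT/dt = UA(T_amb − T) + Q̇.
τ = M c_p/UA = 389.916 s; T_ss = T_amb + Q̇/UA = 15.26 + 386.4/5.150 = 90.2891 °C.
T(t) = T_ss + (T₀ − T_ss)e^(−t/τ); set T = 110.7:
t = −τ ln[(T − T_ss)/(T₀ − T_ss)] = −389.916 · ln(0.415608) = 342.351 s.

342.4 s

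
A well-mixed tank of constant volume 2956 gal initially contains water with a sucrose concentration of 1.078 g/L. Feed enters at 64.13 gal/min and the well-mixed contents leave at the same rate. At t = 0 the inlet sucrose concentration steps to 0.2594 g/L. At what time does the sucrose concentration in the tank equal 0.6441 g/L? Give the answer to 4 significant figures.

34.81 min

Accumulation = in − out for the solute gives V dC/dt = Q(C_in − C), so τ = V/Q = 46.0939 min.
C(t) = C_in + (C₀ − C_in) e^(−t/τ). Set C = 0.6441 and solve for t:
e^(−t/τ) = (C − C_in)/(C₀ − C_in) = (0.6441 − 0.2594)/(1.078 − 0.2594) = 0.469949
t = −τ ln(…) = 46.0939 × 0.755132 = 34.8069 min.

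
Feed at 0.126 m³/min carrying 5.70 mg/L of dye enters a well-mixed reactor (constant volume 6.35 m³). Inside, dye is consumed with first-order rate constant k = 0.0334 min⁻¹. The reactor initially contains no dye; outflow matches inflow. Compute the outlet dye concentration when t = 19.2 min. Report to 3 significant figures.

Species balance: V dC/dt = Q C_in − Q C − k V C.
dC/dt = (Q/V) C_in − (Q/V + k) C; effective rate a = Q/V + k = 0.019843 + 0.0334 = 0.053243 min⁻¹.
C_ss = Q C_in/(Q + kV) = 2.1243 mg/L; C(t) = C_ss + (C₀ − C_ss) e^(−a t).
C(19.2) = 2.1243 + (-2.1243)·e^(−0.053243·19.2) = 2.1243 + (-2.1243)·0.35978 = 1.3600 mg/L.

1.36 mg/L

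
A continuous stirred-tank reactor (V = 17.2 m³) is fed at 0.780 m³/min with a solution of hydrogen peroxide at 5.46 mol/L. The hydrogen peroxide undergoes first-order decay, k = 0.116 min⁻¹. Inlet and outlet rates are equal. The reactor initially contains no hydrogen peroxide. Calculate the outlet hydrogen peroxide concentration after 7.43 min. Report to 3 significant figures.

Species balance: V dC/dt = Q C_in − Q C − k V C.
This is linear with rate a = Q/V + k = 0.16135 min⁻¹.
C_ss = Q C_in/(Q + kV) = 1.5346 mol/L; C(t) = C_ss + (C₀ − C_ss) e^(−a t).
C(7.43) = 1.5346 + (-1.5346)·e^(−0.16135·7.43) = 1.5346 + (-1.5346)·0.30155 = 1.0718 mol/L.

1.07 mol/L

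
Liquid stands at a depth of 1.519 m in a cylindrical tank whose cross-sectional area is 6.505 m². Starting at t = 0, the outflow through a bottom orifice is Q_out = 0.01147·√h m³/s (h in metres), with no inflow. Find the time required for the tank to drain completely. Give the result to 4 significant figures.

With no inflow, A dh/dt = −0.01147 √h.
Separate and integrate: 2(√h − √h₀) = −(0.01147/A) t.
Set h = 0: 2√h₀ = (0.01147/A) t_empty ⇒ t_empty = 2A√h₀/0.01147.
t_empty = 2·6.505·√1.519/0.01147 = 13.0100·1.23248/0.01147 = 1397.95 s.

1398 s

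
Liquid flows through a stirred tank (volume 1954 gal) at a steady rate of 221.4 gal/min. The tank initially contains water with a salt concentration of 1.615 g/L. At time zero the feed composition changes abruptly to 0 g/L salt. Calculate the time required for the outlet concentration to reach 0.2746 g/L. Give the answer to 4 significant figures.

Species balance on the tank: V dC/dt = Q(C_in − C), so τ = V/Q = 8.82565 min.
C(t) = C_in + (C₀ − C_in) e^(−t/τ). Set C = 0.2746 and solve for t:
e^(−t/τ) = (C − C_in)/(C₀ − C_in) = (0.2746 − 0)/(1.615 − 0) = 0.170031
t = −τ ln(…) = 8.82565 × 1.77177 = 15.6371 min.

15.64 min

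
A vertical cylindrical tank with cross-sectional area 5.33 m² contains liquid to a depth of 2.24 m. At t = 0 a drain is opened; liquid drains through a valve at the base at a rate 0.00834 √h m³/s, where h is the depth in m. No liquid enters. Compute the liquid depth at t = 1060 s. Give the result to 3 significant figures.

0.445 m

Mass balance (ρ constant): A dh/dt = −0.00834 √h.
Separate and integrate: 2(√h − √h₀) = −(0.00834/A) t.
√h = √2.24 − 0.00834·1060/(2·5.33) = 1.4967 − 0.82931 = 0.66736.
h = 0.66736² = 0.44537 m.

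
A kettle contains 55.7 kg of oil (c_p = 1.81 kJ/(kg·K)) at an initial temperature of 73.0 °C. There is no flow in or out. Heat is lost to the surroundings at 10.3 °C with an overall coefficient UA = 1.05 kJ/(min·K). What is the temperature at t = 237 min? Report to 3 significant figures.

M c_p dT/dt = −UA(T − T_amb).
dT/dt = (T_ss − T)/τ with T_ss = T_amb = 10.300 °C, τ = M c_p/UA = 55.7·1.81/1.05 = 96.016 min.
Integrating: T(t) = T_ss + (T₀ − T_ss) e^(−t/τ).
T(237) = 10.300 + (62.700)·0.084726 = 15.612 °C.

15.6 °C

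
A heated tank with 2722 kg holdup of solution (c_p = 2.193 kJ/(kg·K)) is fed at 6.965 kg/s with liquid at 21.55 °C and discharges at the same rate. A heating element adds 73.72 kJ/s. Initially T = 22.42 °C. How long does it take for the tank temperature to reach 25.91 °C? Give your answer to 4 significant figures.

Energy balance: M c_p dT/dt = ṁ c_p (T_in − T) + 73.72.
τ = M/ṁ = 390.811 s; T_ss = T_in + Q̇/(ṁ c_p) = 26.3764 °C.
T(t) = T_ss + (T₀ − T_ss) e^(−t/τ). Set T = 25.91:
e^(−t/τ) = (25.91 − 26.3764)/(22.42 − 26.3764) = 0.117891
t = −390.811 · ln(0.117891) = 835.554 s.

835.6 s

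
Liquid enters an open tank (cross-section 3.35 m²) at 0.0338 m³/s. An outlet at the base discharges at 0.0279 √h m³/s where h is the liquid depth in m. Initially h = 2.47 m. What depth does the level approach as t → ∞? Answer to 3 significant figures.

1.47 m

A dh/dt = Q_in − 0.0279 √h. Steady state requires inflow = outflow:
Q_in = 0.0279 √h_ss ⇒ √h_ss = 0.0338/0.0279 = 1.2115.
h_ss = 1.2115² = 1.4677 m. (Since h₀ = 2.47 m > h_ss, the level will fall toward this value.)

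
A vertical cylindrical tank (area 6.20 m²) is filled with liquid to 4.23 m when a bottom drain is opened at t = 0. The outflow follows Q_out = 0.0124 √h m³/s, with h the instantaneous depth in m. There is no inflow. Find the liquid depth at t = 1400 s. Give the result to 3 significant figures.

0.431 m

A dh/dt = −Q_out = −0.0124 √h.
∫ h^(−1/2) dh = −(0.0124/A) ∫ dt, giving 2√h = 2√h₀ − (0.0124/A) t.
√h = √4.23 − 0.0124·1400/(2·6.20) = 2.0567 − 1.4000 = 0.65670.
h = 0.65670² = 0.43125 m.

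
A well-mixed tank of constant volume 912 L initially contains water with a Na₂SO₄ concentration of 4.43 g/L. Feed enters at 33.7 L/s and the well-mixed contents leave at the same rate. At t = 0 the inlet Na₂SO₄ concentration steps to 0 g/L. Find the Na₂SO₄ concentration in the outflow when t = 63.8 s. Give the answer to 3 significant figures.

Mass balance on the solute (V constant): V dC/dt = Q(C_in − C).
So dC/dt = (C_in − C)/τ with τ = V/Q = 912/33.7 = 27.062 s.
C approaches C_in exponentially: C(t) = C_in + (C₀ − C_in) e^(−t/τ).
C(63.8) = 0 + (4.43 − 0)·e^(−63.8/27.062) = 0 + (4.4300)·0.094654 = 0.41932 g/L.

0.419 g/L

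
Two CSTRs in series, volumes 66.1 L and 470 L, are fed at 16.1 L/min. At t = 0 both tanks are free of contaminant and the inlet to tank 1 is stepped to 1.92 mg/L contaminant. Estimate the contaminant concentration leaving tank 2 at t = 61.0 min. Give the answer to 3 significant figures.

Each tank obeys Vᵢ dCᵢ/dt = Q(Cᵢ₋₁ − Cᵢ), so τᵢ = Vᵢ/Q.
τ₁ = 66.1/16.1 = 4.1056 min; τ₂ = 470/16.1 = 29.193 min.
Solving the cascade with C₁(0)=C₂(0)=0 gives C₂(t) = C_in[1 − (τ₁ e^(−t/τ₁) − τ₂ e^(−t/τ₂))/(τ₁ − τ₂)].
At t = 61.0: e^(−t/τ₁) = 3.5265e-07, e^(−t/τ₂) = 0.12374.
C₂ = 1.92·[1 − (4.1056·3.5265e-07 − 29.193·0.12374)/(-25.087)] = 1.92·0.85601 = 1.6435 mg/L.

1.64 mg/L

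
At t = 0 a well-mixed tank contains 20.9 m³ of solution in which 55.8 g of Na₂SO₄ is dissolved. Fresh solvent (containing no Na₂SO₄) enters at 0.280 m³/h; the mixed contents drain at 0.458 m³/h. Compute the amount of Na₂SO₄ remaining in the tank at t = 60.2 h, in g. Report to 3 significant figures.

8.78 g

Let m(t) be the amount of Na₂SO₄. Volume: V(t) = V₀ + (Q_in − Q_out) t = 20.9 − 0.17800 t; V(60.2) = 10.184 m³.
No Na₂SO₄ enters, so dm/dt = −Q_out · (m/V).
dm/m = −Q_out dt/(V₀ − 0.17800 t); integrating gives ln(m/m₀) = −(Q_out/(Q_in−Q_out)) ln(V/V₀).
m = m₀ (V₀/V)^(Q_out/(Q_in−Q_out)) = 55.8 × (20.9/10.184)^(-2.5730) = 8.7762 g.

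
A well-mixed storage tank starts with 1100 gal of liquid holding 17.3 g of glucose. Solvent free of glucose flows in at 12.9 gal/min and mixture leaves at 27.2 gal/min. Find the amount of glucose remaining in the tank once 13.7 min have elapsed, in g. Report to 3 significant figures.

11.9 g

Total volume: dV/dt = Q_in − Q_out = -14.300 gal/min, so V(t) = 1100 − 14.300 t and V(13.7) = 904.09 gal.
No glucose enters, so dm/dt = −Q_out · (m/V).
dm/m = −Q_out dt/(V₀ − 14.300 t); integrating gives ln(m/m₀) = −(Q_out/(Q_in−Q_out)) ln(V/V₀).
m = m₀ (V₀/V)^(Q_out/(Q_in−Q_out)) = 17.3 × (1100/904.09)^(-1.9021) = 11.913 g.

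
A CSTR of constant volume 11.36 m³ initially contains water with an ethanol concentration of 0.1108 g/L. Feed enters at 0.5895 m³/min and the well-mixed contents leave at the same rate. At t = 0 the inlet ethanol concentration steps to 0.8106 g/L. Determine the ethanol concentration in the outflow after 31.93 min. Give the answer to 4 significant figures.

0.6771 g/L

Species balance on the tank: V dC/dt = Q(C_in − C).
Rewrite as dC/dt + C/τ = C_in/τ, τ = V/Q = 19.2706 min.
C approaches C_in exponentially: C(t) = C_in + (C₀ − C_in) e^(−t/τ).
C(31.93) = 0.8106 + (0.1108 − 0.8106)·e^(−31.93/19.2706) = 0.8106 + (-0.699800)·0.190723 = 0.677132 g/L.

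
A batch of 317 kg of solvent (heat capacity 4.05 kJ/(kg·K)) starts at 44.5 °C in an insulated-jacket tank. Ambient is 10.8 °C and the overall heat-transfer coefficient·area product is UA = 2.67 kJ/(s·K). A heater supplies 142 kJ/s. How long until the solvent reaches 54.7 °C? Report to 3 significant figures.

356 s

First-law balance (no shaft work): M c_p dT/dt = −UA(T − T_amb) + Q̇.
τ = M c_p/UA = 480.84 s; T_ss = T_amb + Q̇/UA = 10.8 + 142/2.67 = 63.984 °C.
T(t) = T_ss + (T₀ − T_ss)e^(−t/τ); set T = 54.7:
t = −τ ln[(T − T_ss)/(T₀ − T_ss)] = −480.84 · ln(0.47648) = 356.46 s.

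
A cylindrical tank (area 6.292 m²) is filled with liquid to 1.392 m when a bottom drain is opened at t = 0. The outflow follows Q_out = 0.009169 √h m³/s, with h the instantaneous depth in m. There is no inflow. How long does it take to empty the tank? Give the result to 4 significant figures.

1619 s

With no inflow, A dh/dt = −0.009169 √h.
∫ h^(−1/2) dh = −(0.009169/A) ∫ dt, giving 2√h = 2√h₀ − (0.009169/A) t.
Tank is empty when √h = 0: t_empty = 2A√h₀/0.009169.
t_empty = 2·6.292·√1.392/0.009169 = 12.5840·1.17983/0.009169 = 1619.26 s.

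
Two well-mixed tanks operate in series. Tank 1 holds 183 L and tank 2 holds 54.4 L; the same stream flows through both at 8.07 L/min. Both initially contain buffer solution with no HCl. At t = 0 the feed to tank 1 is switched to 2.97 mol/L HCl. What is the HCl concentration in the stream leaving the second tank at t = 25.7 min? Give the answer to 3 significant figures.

1.64 mol/L

Each tank obeys Vᵢ dCᵢ/dt = Q(Cᵢ₋₁ − Cᵢ), so τᵢ = Vᵢ/Q.
τ₁ = 183/8.07 = 22.677 min; τ₂ = 54.4/8.07 = 6.7410 min.
Tank 1: C₁ = C_in(1 − e^(−t/τ₁)). Tank 2 (τ₁ ≠ τ₂): C₂ = C_in[1 − (τ₁ e^(−t/τ₁) − τ₂ e^(−t/τ₂))/(τ₁ − τ₂)].
At t = 25.7: e^(−t/τ₁) = 0.32196, e^(−t/τ₂) = 0.022093.
C₂ = 2.97·[1 − (22.677·0.32196 − 6.7410·0.022093)/(15.936)] = 2.97·0.55119 = 1.6370 mol/L.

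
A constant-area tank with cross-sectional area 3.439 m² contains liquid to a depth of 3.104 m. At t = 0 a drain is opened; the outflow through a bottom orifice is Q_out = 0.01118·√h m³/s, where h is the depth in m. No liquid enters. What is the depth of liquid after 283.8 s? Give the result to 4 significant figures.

1.691 m

A dh/dt = −Q_out = −0.01118 √h.
This is separable: 2 d(√h)/dt = −0.01118/A, so √h = √h₀ − (0.01118/(2A)) t.
√h = √3.104 − 0.01118·283.8/(2·3.439) = 1.76182 − 0.461309 = 1.30051.
h = 1.30051² = 1.69132 m.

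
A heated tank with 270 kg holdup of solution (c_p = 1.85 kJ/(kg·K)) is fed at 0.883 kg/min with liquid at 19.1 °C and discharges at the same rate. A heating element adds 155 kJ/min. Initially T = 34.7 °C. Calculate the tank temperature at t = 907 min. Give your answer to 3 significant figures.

110 °C

Unsteady energy balance on the tank contents: M c_p dT/dt = ṁ c_p (T_in − T) + 155.
τ = M/ṁ = 305.78 min; T_ss = T_in + Q̇/(ṁ c_p) = 19.1 + 155/(0.883·1.85) = 113.99 °C.
T approaches T_ss exponentially: T(t) = T_ss + (T₀ − T_ss) e^(−t/τ).
T(907) = 113.99 + (-79.285)·e^(−907/305.78) = 113.99 + (-79.285)·0.051497 = 109.90 °C.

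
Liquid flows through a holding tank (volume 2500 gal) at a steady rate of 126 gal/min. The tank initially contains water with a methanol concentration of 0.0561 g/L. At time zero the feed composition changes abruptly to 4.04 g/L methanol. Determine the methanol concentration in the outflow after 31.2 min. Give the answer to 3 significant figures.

Species balance on the tank: V dC/dt = Q(C_in − C).
So dC/dt = (C_in − C)/τ with τ = V/Q = 2500/126 = 19.841 min.
This is linear first-order; C(t) = C_in + (C₀ − C_in) e^(−t/τ).
C(31.2) = 4.04 + (0.0561 − 4.04)·e^(−31.2/19.841) = 4.04 + (-3.9839)·0.20753 = 3.2132 g/L.

3.21 g/L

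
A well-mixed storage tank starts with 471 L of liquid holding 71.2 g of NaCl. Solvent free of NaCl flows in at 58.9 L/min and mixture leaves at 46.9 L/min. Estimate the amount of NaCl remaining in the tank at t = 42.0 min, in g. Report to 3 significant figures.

Let m(t) be the amount of NaCl. Volume: V(t) = V₀ + (Q_in − Q_out) t = 471 + 12.000 t; V(42.0) = 975.00 L.
No NaCl enters, so dm/dt = −Q_out · (m/V).
Separate: dm/m = −Q_out dt/V(t) ⇒ ln(m/m₀) = −(Q_out/(Q_in−Q_out)) ln(V/V₀).
m = m₀ (V₀/V)^(Q_out/(Q_in−Q_out)) = 71.2 × (471/975.00)^(3.9083) = 4.1449 g.

4.14 g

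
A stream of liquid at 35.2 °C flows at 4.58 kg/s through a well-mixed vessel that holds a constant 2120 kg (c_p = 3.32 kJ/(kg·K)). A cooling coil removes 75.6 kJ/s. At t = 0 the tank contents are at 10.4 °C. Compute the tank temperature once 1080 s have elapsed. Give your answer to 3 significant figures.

28.3 °C

M c_p dT/dt = ṁ c_p (T_in − T) − Q̇.
Rearrange: dT/dt = (T_ss − T)/τ with τ = M/ṁ = 462.88 s and T_ss = T_in − Q̇/(ṁ c_p) = 30.228 °C.
This is linear first-order; T(t) = T_ss + (T₀ − T_ss) e^(−t/τ).
T(1080) = 30.228 + (-19.828)·e^(−1080/462.88) = 30.228 + (-19.828)·0.096984 = 28.305 °C.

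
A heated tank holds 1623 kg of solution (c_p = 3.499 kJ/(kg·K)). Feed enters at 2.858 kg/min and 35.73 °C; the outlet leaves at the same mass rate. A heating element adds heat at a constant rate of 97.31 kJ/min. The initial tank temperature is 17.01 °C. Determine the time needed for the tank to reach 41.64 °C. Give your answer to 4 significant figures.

Heat balance on the well-mixed liquid: M c_p dT/dt = ṁ c_p (T_in − T) + 97.31.
τ = M/ṁ = 567.880 min; T_ss = T_in + Q̇/(ṁ c_p) = 45.4609 °C.
T(t) = T_ss + (T₀ − T_ss) e^(−t/τ). Set T = 41.64:
e^(−t/τ) = (41.64 − 45.4609)/(17.01 − 45.4609) = 0.134297
t = −567.880 · ln(0.134297) = 1140.13 min.

1140 min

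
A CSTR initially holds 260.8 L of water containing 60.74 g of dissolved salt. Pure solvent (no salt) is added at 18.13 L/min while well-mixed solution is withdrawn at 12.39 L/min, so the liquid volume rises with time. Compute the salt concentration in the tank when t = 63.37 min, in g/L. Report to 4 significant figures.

Total volume: dV/dt = Q_in − Q_out = 5.74000 L/min, so V(t) = 260.8 + 5.74000 t and V(63.37) = 624.544 L.
Solute balance: dm/dt = 0 − Q_out C = −Q_out m/V(t).
dm/m = −Q_out dt/(V₀ + 5.74000 t); integrating gives ln(m/m₀) = −(Q_out/(Q_in−Q_out)) ln(V/V₀).
m = m₀ (V₀/V)^(Q_out/(Q_in−Q_out)) = 60.74 × (260.8/624.544)^(2.15854) = 9.22228 g.
C = m/V = 9.22228/624.544 = 0.0147664 g/L.

0.01477 g/L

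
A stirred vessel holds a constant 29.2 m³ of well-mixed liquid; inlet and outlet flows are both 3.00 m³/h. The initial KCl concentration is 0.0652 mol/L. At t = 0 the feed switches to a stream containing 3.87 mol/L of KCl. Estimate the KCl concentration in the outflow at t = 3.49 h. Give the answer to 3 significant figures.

Unsteady species balance (constant V, well mixed): V dC/dt = Q(C_in − C).
Rewrite as dC/dt + C/τ = C_in/τ, τ = V/Q = 9.7333 h.
Solution: C(t) = C_in + (C₀ − C_in) e^(−t/τ).
C(3.49) = 3.87 + (0.0652 − 3.87)·e^(−3.49/9.7333) = 3.87 + (-3.8048)·0.69868 = 1.2117 mol/L.

1.21 mol/L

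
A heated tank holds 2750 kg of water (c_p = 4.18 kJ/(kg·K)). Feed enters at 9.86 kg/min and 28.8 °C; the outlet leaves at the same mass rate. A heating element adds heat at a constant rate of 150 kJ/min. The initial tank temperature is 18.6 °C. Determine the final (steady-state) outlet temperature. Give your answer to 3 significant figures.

32.4 °C

M c_p dT/dt = ṁ c_p (T_in − T) + Q̇.
At steady state dT/dt = 0 ⇒ T_ss = T_in + Q̇/(ṁ c_p) = 28.8 + 150/(9.86·4.18) = 32.439 °C.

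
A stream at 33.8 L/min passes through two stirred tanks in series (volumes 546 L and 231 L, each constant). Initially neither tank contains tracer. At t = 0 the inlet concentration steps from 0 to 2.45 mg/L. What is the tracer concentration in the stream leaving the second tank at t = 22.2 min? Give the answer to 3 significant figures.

1.45 mg/L

Time constants: τᵢ = Vᵢ/Q for each well-mixed tank.
τ₁ = 546/33.8 = 16.154 min; τ₂ = 231/33.8 = 6.8343 min.
Solving the cascade with C₁(0)=C₂(0)=0 gives C₂(t) = C_in[1 − (τ₁ e^(−t/τ₁) − τ₂ e^(−t/τ₂))/(τ₁ − τ₂)].
At t = 22.2: e^(−t/τ₁) = 0.25302, e^(−t/τ₂) = 0.038840.
C₂ = 2.45·[1 − (16.154·0.25302 − 6.8343·0.038840)/(9.3195)] = 2.45·0.58991 = 1.4453 mg/L.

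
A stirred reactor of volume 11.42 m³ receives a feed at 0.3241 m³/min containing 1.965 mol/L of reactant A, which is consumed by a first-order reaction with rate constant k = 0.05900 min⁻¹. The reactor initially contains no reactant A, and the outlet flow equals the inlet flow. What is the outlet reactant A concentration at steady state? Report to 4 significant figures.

0.6382 mol/L

Accumulation = in − out − consumed: V dC/dt = Q C_in − Q C − k V C.
At steady state: 0 = Q C_in − (Q + kV) C_ss, so C_ss = Q C_in/(Q + kV).
C_ss = 0.3241·1.965/(0.3241 + 0.05900·11.42) = 0.636857/0.997880 = 0.638210 mol/L.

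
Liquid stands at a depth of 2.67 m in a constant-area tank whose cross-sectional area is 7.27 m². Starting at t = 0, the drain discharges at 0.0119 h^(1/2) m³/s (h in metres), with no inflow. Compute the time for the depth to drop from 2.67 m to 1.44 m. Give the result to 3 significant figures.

530 s

A dh/dt = −Q_out = −0.0119 √h.
Separate and integrate: 2(√h − √h₀) = −(0.0119/A) t.
t = 2A(√h₀ − √h)/0.0119 = 2·7.27·(√2.67 − √1.44)/0.0119
  = 14.540 × (1.6340 − 1.2000) / 0.0119 = 530.30 s.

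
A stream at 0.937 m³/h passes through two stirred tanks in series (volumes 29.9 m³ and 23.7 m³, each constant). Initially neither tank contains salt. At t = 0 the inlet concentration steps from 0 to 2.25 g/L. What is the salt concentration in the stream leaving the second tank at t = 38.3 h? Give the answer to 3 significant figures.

Time constants: τᵢ = Vᵢ/Q for each well-mixed tank.
τ₁ = 29.9/0.937 = 31.910 h; τ₂ = 23.7/0.937 = 25.293 h.
Tank 1: C₁ = C_in(1 − e^(−t/τ₁)). Tank 2 (τ₁ ≠ τ₂): C₂ = C_in[1 − (τ₁ e^(−t/τ₁) − τ₂ e^(−t/τ₂))/(τ₁ − τ₂)].
At t = 38.3: e^(−t/τ₁) = 0.30112, e^(−t/τ₂) = 0.21998.
C₂ = 2.25·[1 − (31.910·0.30112 − 25.293·0.21998)/(6.6169)] = 2.25·0.38870 = 0.87457 g/L.

0.875 g/L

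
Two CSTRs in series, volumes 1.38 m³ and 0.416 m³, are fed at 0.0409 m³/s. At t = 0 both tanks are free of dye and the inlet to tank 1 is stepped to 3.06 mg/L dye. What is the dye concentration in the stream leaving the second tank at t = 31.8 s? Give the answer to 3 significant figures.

1.41 mg/L

Each tank obeys Vᵢ dCᵢ/dt = Q(Cᵢ₋₁ − Cᵢ), so τᵢ = Vᵢ/Q.
τ₁ = 1.38/0.0409 = 33.741 s; τ₂ = 0.416/0.0409 = 10.171 s.
Solving the cascade with C₁(0)=C₂(0)=0 gives C₂(t) = C_in[1 − (τ₁ e^(−t/τ₁) − τ₂ e^(−t/τ₂))/(τ₁ − τ₂)].
At t = 31.8: e^(−t/τ₁) = 0.38966, e^(−t/τ₂) = 0.043871.
C₂ = 3.06·[1 − (33.741·0.38966 − 10.171·0.043871)/(23.570)] = 3.06·0.46112 = 1.4110 mg/L.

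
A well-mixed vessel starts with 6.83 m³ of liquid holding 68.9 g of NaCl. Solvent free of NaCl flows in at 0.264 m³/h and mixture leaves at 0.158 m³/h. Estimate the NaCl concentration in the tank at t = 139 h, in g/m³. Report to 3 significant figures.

Total volume: dV/dt = Q_in − Q_out = 0.10600 m³/h, so V(t) = 6.83 + 0.10600 t and V(139) = 21.564 m³.
Species balance (pure solvent in): dm/dt = −Q_out · m/V(t).
dm/m = −Q_out dt/(V₀ + 0.10600 t); integrating gives ln(m/m₀) = −(Q_out/(Q_in−Q_out)) ln(V/V₀).
m = m₀ (V₀/V)^(Q_out/(Q_in−Q_out)) = 68.9 × (6.83/21.564)^(1.4906) = 12.416 g.
C = m/V = 12.416/21.564 = 0.57575 g/m³.

0.576 g/m³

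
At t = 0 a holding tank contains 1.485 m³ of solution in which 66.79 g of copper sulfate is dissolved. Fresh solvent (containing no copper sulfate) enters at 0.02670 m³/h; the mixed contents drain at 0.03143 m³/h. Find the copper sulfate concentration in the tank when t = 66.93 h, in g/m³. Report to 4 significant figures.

Let m(t) be the amount of copper sulfate. Volume: V(t) = V₀ + (Q_in − Q_out) t = 1.485 − 0.00473000 t; V(66.93) = 1.16842 m³.
No copper sulfate enters, so dm/dt = −Q_out · (m/V).
dm/m = −Q_out dt/(V₀ − 0.00473000 t); integrating gives ln(m/m₀) = −(Q_out/(Q_in−Q_out)) ln(V/V₀).
m = m₀ (V₀/V)^(Q_out/(Q_in−Q_out)) = 66.79 × (1.485/1.16842)^(-6.64482) = 13.5771 g.
C = m/V = 13.5771/1.16842 = 11.6200 g/m³.

11.62 g/m³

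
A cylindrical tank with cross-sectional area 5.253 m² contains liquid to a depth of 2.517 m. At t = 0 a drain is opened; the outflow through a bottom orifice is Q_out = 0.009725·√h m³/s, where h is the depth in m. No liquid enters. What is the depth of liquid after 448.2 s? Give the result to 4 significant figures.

1.373 m

Accumulation of liquid (constant cross-section A): A dh/dt = −0.009725 √h.
Separate and integrate: 2(√h − √h₀) = −(0.009725/A) t.
√h = √2.517 − 0.009725·448.2/(2·5.253) = 1.58651 − 0.414881 = 1.17162.
h = 1.17162² = 1.37270 m.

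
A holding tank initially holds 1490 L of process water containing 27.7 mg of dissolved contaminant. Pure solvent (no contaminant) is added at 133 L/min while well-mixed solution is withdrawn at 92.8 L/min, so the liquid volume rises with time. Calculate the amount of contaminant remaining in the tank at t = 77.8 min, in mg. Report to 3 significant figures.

2.03 mg

Let m(t) be the amount of contaminant. Volume: V(t) = V₀ + (Q_in − Q_out) t = 1490 + 40.200 t; V(77.8) = 4617.6 L.
Solute balance: dm/dt = 0 − Q_out C = −Q_out m/V(t).
dm/m = −Q_out dt/(V₀ + 40.200 t); integrating gives ln(m/m₀) = −(Q_out/(Q_in−Q_out)) ln(V/V₀).
m = m₀ (V₀/V)^(Q_out/(Q_in−Q_out)) = 27.7 × (1490/4617.6)^(2.3085) = 2.0347 mg.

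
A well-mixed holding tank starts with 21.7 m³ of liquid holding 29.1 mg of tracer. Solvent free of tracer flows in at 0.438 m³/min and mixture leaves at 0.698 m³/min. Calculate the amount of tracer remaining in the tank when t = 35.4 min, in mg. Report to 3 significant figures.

6.61 mg

Total volume: dV/dt = Q_in − Q_out = -0.26000 m³/min, so V(t) = 21.7 − 0.26000 t and V(35.4) = 12.496 m³.
Solute balance: dm/dt = 0 − Q_out C = −Q_out m/V(t).
Separate: dm/m = −Q_out dt/V(t) ⇒ ln(m/m₀) = −(Q_out/(Q_in−Q_out)) ln(V/V₀).
m = m₀ (V₀/V)^(Q_out/(Q_in−Q_out)) = 29.1 × (21.7/12.496)^(-2.6846) = 6.6133 mg.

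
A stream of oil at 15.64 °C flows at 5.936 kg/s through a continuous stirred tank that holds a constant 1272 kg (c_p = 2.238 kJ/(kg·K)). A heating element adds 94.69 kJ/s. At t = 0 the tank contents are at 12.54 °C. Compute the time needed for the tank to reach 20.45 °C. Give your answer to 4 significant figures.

318.1 s

M c_p dT/dt = ṁ c_p (T_in − T) + Q̇.
τ = M/ṁ = 214.286 s; T_ss = T_in + Q̇/(ṁ c_p) = 22.7677 °C.
T(t) = T_ss + (T₀ − T_ss) e^(−t/τ). Set T = 20.45:
e^(−t/τ) = (20.45 − 22.7677)/(12.54 − 22.7677) = 0.226611
t = −214.286 · ln(0.226611) = 318.112 s.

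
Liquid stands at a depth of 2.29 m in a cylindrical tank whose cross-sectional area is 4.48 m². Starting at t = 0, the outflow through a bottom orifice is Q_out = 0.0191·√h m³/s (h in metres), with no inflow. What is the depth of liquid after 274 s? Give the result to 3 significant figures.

With no inflow, A dh/dt = −0.0191 √h.
∫ h^(−1/2) dh = −(0.0191/A) ∫ dt, giving 2√h = 2√h₀ − (0.0191/A) t.
√h = √2.29 − 0.0191·274/(2·4.48) = 1.5133 − 0.58408 = 0.92919.
h = 0.92919² = 0.86339 m.

0.863 m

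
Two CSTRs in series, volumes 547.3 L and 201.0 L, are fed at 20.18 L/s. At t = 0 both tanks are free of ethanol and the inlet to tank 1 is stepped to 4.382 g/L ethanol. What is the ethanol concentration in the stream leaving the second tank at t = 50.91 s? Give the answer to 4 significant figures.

3.338 g/L

Each tank obeys Vᵢ dCᵢ/dt = Q(Cᵢ₋₁ − Cᵢ), so τᵢ = Vᵢ/Q.
τ₁ = 547.3/20.18 = 27.1209 s; τ₂ = 201.0/20.18 = 9.96036 s.
Solving the cascade with C₁(0)=C₂(0)=0 gives C₂(t) = C_in[1 − (τ₁ e^(−t/τ₁) − τ₂ e^(−t/τ₂))/(τ₁ − τ₂)].
At t = 50.91: e^(−t/τ₁) = 0.153026, e^(−t/τ₂) = 0.00602847.
C₂ = 4.382·[1 − (27.1209·0.153026 − 9.96036·0.00602847)/(17.1606)] = 4.382·0.761654 = 3.33757 g/L.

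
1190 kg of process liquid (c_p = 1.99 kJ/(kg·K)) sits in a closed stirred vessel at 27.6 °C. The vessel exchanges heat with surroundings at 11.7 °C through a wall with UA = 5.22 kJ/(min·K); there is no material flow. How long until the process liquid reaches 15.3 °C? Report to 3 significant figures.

674 min

Lumped-capacitance energy balance: M c_p dT/dt = UA(T_amb − T).
τ = M c_p/UA = 453.66 min; T_ss = T_amb = 11.700 °C.
T(t) = T_ss + (T₀ − T_ss)e^(−t/τ); set T = 15.3:
t = −τ ln[(T − T_ss)/(T₀ − T_ss)] = −453.66 · ln(0.22642) = 673.86 min.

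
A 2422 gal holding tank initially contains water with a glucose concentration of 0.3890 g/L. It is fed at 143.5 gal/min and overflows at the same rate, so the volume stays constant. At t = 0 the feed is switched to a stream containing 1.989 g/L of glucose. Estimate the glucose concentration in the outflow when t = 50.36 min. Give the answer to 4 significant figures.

Species balance on the tank: V dC/dt = Q(C_in − C).
So dC/dt = (C_in − C)/τ with τ = V/Q = 2422/143.5 = 16.8780 min.
This is linear first-order; C(t) = C_in + (C₀ − C_in) e^(−t/τ).
C(50.36) = 1.989 + (0.3890 − 1.989)·e^(−50.36/16.8780) = 1.989 + (-1.60000)·0.0506024 = 1.90804 g/L.

1.908 g/L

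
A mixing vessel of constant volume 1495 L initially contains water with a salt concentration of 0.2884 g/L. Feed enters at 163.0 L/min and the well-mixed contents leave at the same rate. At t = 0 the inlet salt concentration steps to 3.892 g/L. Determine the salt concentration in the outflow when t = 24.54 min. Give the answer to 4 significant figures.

3.644 g/L

Species balance on the tank: V dC/dt = Q(C_in − C).
Rewrite as dC/dt + C/τ = C_in/τ, τ = V/Q = 9.17178 min.
C approaches C_in exponentially: C(t) = C_in + (C₀ − C_in) e^(−t/τ).
C(24.54) = 3.892 + (0.2884 − 3.892)·e^(−24.54/9.17178) = 3.892 + (-3.60360)·0.0688656 = 3.64384 g/L.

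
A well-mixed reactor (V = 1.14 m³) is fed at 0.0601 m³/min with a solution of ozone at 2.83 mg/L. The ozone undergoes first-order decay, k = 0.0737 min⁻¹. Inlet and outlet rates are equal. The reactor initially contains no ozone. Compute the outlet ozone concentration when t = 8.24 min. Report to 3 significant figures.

V dC/dt = Q(C_in − C) − k V C.
This is linear with rate a = Q/V + k = 0.12642 min⁻¹.
C_ss = Q C_in/(Q + kV) = 1.1802 mg/L; C(t) = C_ss + (C₀ − C_ss) e^(−a t).
C(8.24) = 1.1802 + (-1.1802)·e^(−0.12642·8.24) = 1.1802 + (-1.1802)·0.35286 = 0.76374 mg/L.

0.764 mg/L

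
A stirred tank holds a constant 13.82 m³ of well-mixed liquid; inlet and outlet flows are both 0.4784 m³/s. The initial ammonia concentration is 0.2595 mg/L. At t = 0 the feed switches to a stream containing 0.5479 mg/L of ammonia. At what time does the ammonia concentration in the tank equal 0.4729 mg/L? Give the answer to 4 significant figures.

38.91 s

Transient balance on the dissolved component: V dC/dt = Q(C_in − C), so τ = V/Q = 28.8880 s.
C(t) = C_in + (C₀ − C_in) e^(−t/τ). Set C = 0.4729 and solve for t:
e^(−t/τ) = (C − C_in)/(C₀ − C_in) = (0.4729 − 0.5479)/(0.2595 − 0.5479) = 0.260055
t = −τ ln(…) = 28.8880 × 1.34686 = 38.9080 s.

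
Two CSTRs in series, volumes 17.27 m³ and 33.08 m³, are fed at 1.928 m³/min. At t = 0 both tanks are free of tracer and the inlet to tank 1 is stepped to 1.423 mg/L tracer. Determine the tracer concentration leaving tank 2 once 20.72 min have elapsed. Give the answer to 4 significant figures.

Species balance on tank i: dCᵢ/dt = (Cᵢ₋₁ − Cᵢ)/τᵢ with τᵢ = Vᵢ/Q.
τ₁ = 17.27/1.928 = 8.95747 min; τ₂ = 33.08/1.928 = 17.1577 min.
Solving the cascade with C₁(0)=C₂(0)=0 gives C₂(t) = C_in[1 − (τ₁ e^(−t/τ₁) − τ₂ e^(−t/τ₂))/(τ₁ − τ₂)].
At t = 20.72: e^(−t/τ₁) = 0.0989487, e^(−t/τ₂) = 0.298907.
C₂ = 1.423·[1 − (8.95747·0.0989487 − 17.1577·0.298907)/(-8.20021)] = 1.423·0.482669 = 0.686838 mg/L.

0.6868 mg/L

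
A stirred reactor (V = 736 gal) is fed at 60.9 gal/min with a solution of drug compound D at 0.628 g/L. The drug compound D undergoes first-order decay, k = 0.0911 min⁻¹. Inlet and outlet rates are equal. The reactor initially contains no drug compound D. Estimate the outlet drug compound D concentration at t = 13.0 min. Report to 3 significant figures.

0.268 g/L

Accumulation = in − out − consumed: V dC/dt = Q C_in − Q C − k V C.
dC/dt = (Q/V) C_in − (Q/V + k) C; effective rate a = Q/V + k = 0.082745 + 0.0911 = 0.17384 min⁻¹.
C_ss = Q C_in/(Q + kV) = 0.29891 g/L; C(t) = C_ss + (C₀ − C_ss) e^(−a t).
C(13.0) = 0.29891 + (-0.29891)·e^(−0.17384·13.0) = 0.29891 + (-0.29891)·0.10435 = 0.26772 g/L.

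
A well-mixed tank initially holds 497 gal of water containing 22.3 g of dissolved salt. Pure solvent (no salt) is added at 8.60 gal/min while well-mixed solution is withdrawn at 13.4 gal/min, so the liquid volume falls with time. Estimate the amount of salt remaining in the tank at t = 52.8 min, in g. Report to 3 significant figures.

Total volume: dV/dt = Q_in − Q_out = -4.8000 gal/min, so V(t) = 497 − 4.8000 t and V(52.8) = 243.56 gal.
Species balance (pure solvent in): dm/dt = −Q_out · m/V(t).
dm/m = −Q_out dt/(V₀ − 4.8000 t); integrating gives ln(m/m₀) = −(Q_out/(Q_in−Q_out)) ln(V/V₀).
m = m₀ (V₀/V)^(Q_out/(Q_in−Q_out)) = 22.3 × (497/243.56)^(-2.7917) = 3.0450 g.

3.04 g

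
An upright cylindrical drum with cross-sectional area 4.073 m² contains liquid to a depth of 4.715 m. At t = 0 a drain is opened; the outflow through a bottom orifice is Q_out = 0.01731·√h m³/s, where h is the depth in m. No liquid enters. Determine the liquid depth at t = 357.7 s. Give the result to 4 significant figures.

1.992 m

With no inflow, A dh/dt = −0.01731 √h.
Separate and integrate: 2(√h − √h₀) = −(0.01731/A) t.
√h = √4.715 − 0.01731·357.7/(2·4.073) = 2.17141 − 0.760102 = 1.41130.
h = 1.41130² = 1.99178 m.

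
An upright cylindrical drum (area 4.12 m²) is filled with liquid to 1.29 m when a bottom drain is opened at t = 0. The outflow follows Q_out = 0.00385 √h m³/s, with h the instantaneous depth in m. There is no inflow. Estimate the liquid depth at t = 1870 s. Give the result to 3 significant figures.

Mass balance (ρ constant): A dh/dt = −0.00385 √h.
This is separable: 2 d(√h)/dt = −0.00385/A, so √h = √h₀ − (0.00385/(2A)) t.
√h = √1.29 − 0.00385·1870/(2·4.12) = 1.1358 − 0.87373 = 0.26206.
h = 0.26206² = 0.068673 m.

0.0687 m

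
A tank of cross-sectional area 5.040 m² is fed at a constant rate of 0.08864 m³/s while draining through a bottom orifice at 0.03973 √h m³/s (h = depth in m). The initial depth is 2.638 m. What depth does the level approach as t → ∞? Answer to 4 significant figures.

A dh/dt = Q_in − 0.03973 √h. Steady state requires inflow = outflow:
Q_in = 0.03973 √h_ss ⇒ √h_ss = 0.08864/0.03973 = 2.23106.
h_ss = 2.23106² = 4.97763 m. (Since h₀ = 2.638 m < h_ss, the level will rise toward this value.)

4.978 m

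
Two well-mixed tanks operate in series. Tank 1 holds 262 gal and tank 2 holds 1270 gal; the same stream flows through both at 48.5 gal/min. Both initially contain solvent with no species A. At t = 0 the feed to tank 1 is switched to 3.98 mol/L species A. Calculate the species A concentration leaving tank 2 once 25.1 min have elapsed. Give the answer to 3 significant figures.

Time constants: τᵢ = Vᵢ/Q for each well-mixed tank.
τ₁ = 262/48.5 = 5.4021 min; τ₂ = 1270/48.5 = 26.186 min.
Solving the cascade with C₁(0)=C₂(0)=0 gives C₂(t) = C_in[1 − (τ₁ e^(−t/τ₁) − τ₂ e^(−t/τ₂))/(τ₁ − τ₂)].
At t = 25.1: e^(−t/τ₁) = 0.0095963, e^(−t/τ₂) = 0.38345.
C₂ = 3.98·[1 − (5.4021·0.0095963 − 26.186·0.38345)/(-20.784)] = 3.98·0.51938 = 2.0671 mol/L.

2.07 mol/L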